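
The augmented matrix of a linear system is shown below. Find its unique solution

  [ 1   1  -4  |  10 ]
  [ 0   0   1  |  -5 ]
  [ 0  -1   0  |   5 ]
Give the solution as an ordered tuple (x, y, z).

(-5, -5, -5)

Swap R2 and R3.
  [ 1   1  -4  |  10 ]
  [ 0  -1   0  |   5 ]
  [ 0   0   1  |  -5 ]
Multiply R2 by -1.
  [ 1  1  -4  |  10 ]
  [ 0  1   0  |  -5 ]
  [ 0  0   1  |  -5 ]
Add 4 times R3 to R1.
  [ 1  1  0  |  -10 ]
  [ 0  1  0  |   -5 ]
  [ 0  0  1  |   -5 ]
Subtract R2 from R1.
  [ 1  0  0  |  -5 ]
  [ 0  1  0  |  -5 ]
  [ 0  0  1  |  -5 ]
Reading off the last column: x = -5, y = -5, z = -5.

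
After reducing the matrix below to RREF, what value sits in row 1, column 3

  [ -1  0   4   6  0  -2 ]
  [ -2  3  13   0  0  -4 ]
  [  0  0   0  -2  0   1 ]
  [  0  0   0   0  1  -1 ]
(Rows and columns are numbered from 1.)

Multiply R1 by -1.
  [  1  0  -4  -6  0   2 ]
  [ -2  3  13   0  0  -4 ]
  [  0  0   0  -2  0   1 ]
  [  0  0   0   0  1  -1 ]
Add 2 times R1 to R2.
  [ 1  0  -4   -6  0   2 ]
  [ 0  3   5  -12  0   0 ]
  [ 0  0   0   -2  0   1 ]
  [ 0  0   0    0  1  -1 ]
Multiply R2 by 1/3.
  [ 1  0   -4  -6  0   2 ]
  [ 0  1  5/3  -4  0   0 ]
  [ 0  0    0  -2  0   1 ]
  [ 0  0    0   0  1  -1 ]
Multiply R3 by -1/2.
  [ 1  0   -4  -6  0     2 ]
  [ 0  1  5/3  -4  0     0 ]
  [ 0  0    0   1  0  -1/2 ]
  [ 0  0    0   0  1    -1 ]
Add 4 times R3 to R2.
  [ 1  0   -4  -6  0     2 ]
  [ 0  1  5/3   0  0    -2 ]
  [ 0  0    0   1  0  -1/2 ]
  [ 0  0    0   0  1    -1 ]
Add 6 times R3 to R1.
  [ 1  0   -4  0  0    -1 ]
  [ 0  1  5/3  0  0    -2 ]
  [ 0  0    0  1  0  -1/2 ]
  [ 0  0    0  0  1    -1 ]

-4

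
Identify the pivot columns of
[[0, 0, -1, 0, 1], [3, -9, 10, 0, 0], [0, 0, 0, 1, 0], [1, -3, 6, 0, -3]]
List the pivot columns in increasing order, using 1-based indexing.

1, 3, 4, 5

Swap R1 and R2.
  [ 3  -9  10  0   0 ]
  [ 0   0  -1  0   1 ]
  [ 0   0   0  1   0 ]
  [ 1  -3   6  0  -3 ]
Multiply R1 by 1/3.
  [ 1  -3  10/3  0   0 ]
  [ 0   0    -1  0   1 ]
  [ 0   0     0  1   0 ]
  [ 1  -3     6  0  -3 ]
Subtract R1 from R4.
  [ 1  -3  10/3  0   0 ]
  [ 0   0    -1  0   1 ]
  [ 0   0     0  1   0 ]
  [ 0   0   8/3  0  -3 ]
Multiply R2 by -1.
  [ 1  -3  10/3  0   0 ]
  [ 0   0     1  0  -1 ]
  [ 0   0     0  1   0 ]
  [ 0   0   8/3  0  -3 ]
Subtract 8/3 times R2 from R4.
  [ 1  -3  10/3  0     0 ]
  [ 0   0     1  0    -1 ]
  [ 0   0     0  1     0 ]
  [ 0   0     0  0  -1/3 ]
Multiply R4 by -3.
  [ 1  -3  10/3  0   0 ]
  [ 0   0     1  0  -1 ]
  [ 0   0     0  1   0 ]
  [ 0   0     0  0   1 ]
Add R4 to R2.
  [ 1  -3  10/3  0  0 ]
  [ 0   0     1  0  0 ]
  [ 0   0     0  1  0 ]
  [ 0   0     0  0  1 ]
Subtract 10/3 times R2 from R1.
  [ 1  -3  0  0  0 ]
  [ 0   0  1  0  0 ]
  [ 0   0  0  1  0 ]
  [ 0   0  0  0  1 ]
Pivot columns are the columns containing a leading 1.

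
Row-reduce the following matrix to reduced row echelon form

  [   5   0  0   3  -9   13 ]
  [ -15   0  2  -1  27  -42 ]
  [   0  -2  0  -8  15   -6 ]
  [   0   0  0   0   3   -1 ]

[[1, 0, 0, 3/5, 0, 2], [0, 1, 0, 4, 0, 1/2], [0, 0, 1, 4, 0, -3/2], [0, 0, 0, 0, 1, -1/3]]

Multiply R1 by 1/5.
Add 15 times R1 to R2.
Swap R2 and R3.
Multiply R2 by -1/2.
Multiply R3 by 1/2.
Multiply R4 by 1/3.
Add 15/2 times R4 to R2.
Add 9/5 times R4 to R1.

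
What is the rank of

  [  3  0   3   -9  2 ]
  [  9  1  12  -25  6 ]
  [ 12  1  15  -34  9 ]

R1 -> 1/3·R1
R2 -> R2 − 9·R1
R3 -> R3 − 12·R1
R3 -> R3 − R2
R1 -> R1 − 2/3·R3
The reduced form has 3 nonzero rows.

rank = 3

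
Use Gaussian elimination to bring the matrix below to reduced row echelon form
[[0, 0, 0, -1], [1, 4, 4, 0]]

[[1, 4, 4, 0], [0, 0, 0, 1]]

Swap ρ1 and ρ2.
  [ 1  4  4   0 ]
  [ 0  0  0  -1 ]
Multiply ρ2 by -1.
  [ 1  4  4  0 ]
  [ 0  0  0  1 ]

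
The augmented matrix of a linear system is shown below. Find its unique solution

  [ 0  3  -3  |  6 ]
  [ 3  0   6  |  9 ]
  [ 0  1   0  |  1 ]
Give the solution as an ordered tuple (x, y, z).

(5, 1, -1)

ρ1 ↔ ρ2
  [ 3  0   6  |  9 ]
  [ 0  3  -3  |  6 ]
  [ 0  1   0  |  1 ]
ρ1 -> 1/3·ρ1
  [ 1  0   2  |  3 ]
  [ 0  3  -3  |  6 ]
  [ 0  1   0  |  1 ]
ρ2 -> 1/3·ρ2
  [ 1  0   2  |  3 ]
  [ 0  1  -1  |  2 ]
  [ 0  1   0  |  1 ]
ρ3 -> ρ3 − ρ2
  [ 1  0   2  |   3 ]
  [ 0  1  -1  |   2 ]
  [ 0  0   1  |  -1 ]
ρ2 -> ρ2 + ρ3
  [ 1  0  2  |   3 ]
  [ 0  1  0  |   1 ]
  [ 0  0  1  |  -1 ]
ρ1 -> ρ1 − 2·ρ3
  [ 1  0  0  |   5 ]
  [ 0  1  0  |   1 ]
  [ 0  0  1  |  -1 ]
Reading off the last column: x = 5, y = 1, z = -1.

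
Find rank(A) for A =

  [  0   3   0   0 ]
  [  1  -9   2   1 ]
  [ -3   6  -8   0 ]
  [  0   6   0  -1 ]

r1 <=> r2
  [  1  -9   2   1 ]
  [  0   3   0   0 ]
  [ -3   6  -8   0 ]
  [  0   6   0  -1 ]
r3 → r3 + 3·r1
  [ 1   -9   2   1 ]
  [ 0    3   0   0 ]
  [ 0  -21  -2   3 ]
  [ 0    6   0  -1 ]
r2 → 1/3·r2
  [ 1   -9   2   1 ]
  [ 0    1   0   0 ]
  [ 0  -21  -2   3 ]
  [ 0    6   0  -1 ]
r3 → r3 + 21·r2
  [ 1  -9   2   1 ]
  [ 0   1   0   0 ]
  [ 0   0  -2   3 ]
  [ 0   6   0  -1 ]
r4 → r4 − 6·r2
  [ 1  -9   2   1 ]
  [ 0   1   0   0 ]
  [ 0   0  -2   3 ]
  [ 0   0   0  -1 ]
r3 → -1/2·r3
  [ 1  -9  2     1 ]
  [ 0   1  0     0 ]
  [ 0   0  1  -3/2 ]
  [ 0   0  0    -1 ]
r4 → -1·r4
  [ 1  -9  2     1 ]
  [ 0   1  0     0 ]
  [ 0   0  1  -3/2 ]
  [ 0   0  0     1 ]
r3 → r3 + 3/2·r4
  [ 1  -9  2  1 ]
  [ 0   1  0  0 ]
  [ 0   0  1  0 ]
  [ 0   0  0  1 ]
r1 → r1 − r4
  [ 1  -9  2  0 ]
  [ 0   1  0  0 ]
  [ 0   0  1  0 ]
  [ 0   0  0  1 ]
r1 → r1 − 2·r3
  [ 1  -9  0  0 ]
  [ 0   1  0  0 ]
  [ 0   0  1  0 ]
  [ 0   0  0  1 ]
r1 → r1 + 9·r2
  [ 1  0  0  0 ]
  [ 0  1  0  0 ]
  [ 0  0  1  0 ]
  [ 0  0  0  1 ]
The reduced form has 4 nonzero rows.

rank = 4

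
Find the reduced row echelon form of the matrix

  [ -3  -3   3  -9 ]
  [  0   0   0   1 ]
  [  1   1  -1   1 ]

R1 → -1/3·R1
  [ 1  1  -1  3 ]
  [ 0  0   0  1 ]
  [ 1  1  -1  1 ]
R3 → R3 − R1
  [ 1  1  -1   3 ]
  [ 0  0   0   1 ]
  [ 0  0   0  -2 ]
R3 → R3 + 2·R2
  [ 1  1  -1  3 ]
  [ 0  0   0  1 ]
  [ 0  0   0  0 ]
R1 → R1 − 3·R2
  [ 1  1  -1  0 ]
  [ 0  0   0  1 ]
  [ 0  0   0  0 ]

[[1, 1, -1, 0], [0, 0, 0, 1], [0, 0, 0, 0]]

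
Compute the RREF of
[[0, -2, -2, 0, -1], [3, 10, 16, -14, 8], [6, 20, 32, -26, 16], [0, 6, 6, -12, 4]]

[[1, 0, 2, 0, 0], [0, 1, 1, 0, 0], [0, 0, 0, 1, 0], [0, 0, 0, 0, 1]]

R1 ↔ R2
  [ 3  10  16  -14   8 ]
  [ 0  -2  -2    0  -1 ]
  [ 6  20  32  -26  16 ]
  [ 0   6   6  -12   4 ]
R1 ← 1/3·R1
  [ 1  10/3  16/3  -14/3  8/3 ]
  [ 0    -2    -2      0   -1 ]
  [ 6    20    32    -26   16 ]
  [ 0     6     6    -12    4 ]
R3 ← R3 − 6·R1
  [ 1  10/3  16/3  -14/3  8/3 ]
  [ 0    -2    -2      0   -1 ]
  [ 0     0     0      2    0 ]
  [ 0     6     6    -12    4 ]
R2 ← -1/2·R2
  [ 1  10/3  16/3  -14/3  8/3 ]
  [ 0     1     1      0  1/2 ]
  [ 0     0     0      2    0 ]
  [ 0     6     6    -12    4 ]
R4 ← R4 − 6·R2
  [ 1  10/3  16/3  -14/3  8/3 ]
  [ 0     1     1      0  1/2 ]
  [ 0     0     0      2    0 ]
  [ 0     0     0    -12    1 ]
R3 ← 1/2·R3
  [ 1  10/3  16/3  -14/3  8/3 ]
  [ 0     1     1      0  1/2 ]
  [ 0     0     0      1    0 ]
  [ 0     0     0    -12    1 ]
R4 ← R4 + 12·R3
  [ 1  10/3  16/3  -14/3  8/3 ]
  [ 0     1     1      0  1/2 ]
  [ 0     0     0      1    0 ]
  [ 0     0     0      0    1 ]
R2 ← R2 − 1/2·R4
  [ 1  10/3  16/3  -14/3  8/3 ]
  [ 0     1     1      0    0 ]
  [ 0     0     0      1    0 ]
  [ 0     0     0      0    1 ]
R1 ← R1 − 8/3·R4
  [ 1  10/3  16/3  -14/3  0 ]
  [ 0     1     1      0  0 ]
  [ 0     0     0      1  0 ]
  [ 0     0     0      0  1 ]
R1 ← R1 + 14/3·R3
  [ 1  10/3  16/3  0  0 ]
  [ 0     1     1  0  0 ]
  [ 0     0     0  1  0 ]
  [ 0     0     0  0  1 ]
R1 ← R1 − 10/3·R2
  [ 1  0  2  0  0 ]
  [ 0  1  1  0  0 ]
  [ 0  0  0  1  0 ]
  [ 0  0  0  0  1 ]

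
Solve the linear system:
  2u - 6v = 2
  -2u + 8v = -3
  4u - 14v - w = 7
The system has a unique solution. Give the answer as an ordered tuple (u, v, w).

(-1/2, -1/2, -2)

Form the augmented matrix and row-reduce:
  [  2   -6   0  |   2 ]
  [ -2    8   0  |  -3 ]
  [  4  -14  -1  |   7 ]
R1 := 1/2·R1
  [  1   -3   0  |   1 ]
  [ -2    8   0  |  -3 ]
  [  4  -14  -1  |   7 ]
R2 := R2 + 2·R1
  [ 1   -3   0  |   1 ]
  [ 0    2   0  |  -1 ]
  [ 4  -14  -1  |   7 ]
R3 := R3 − 4·R1
  [ 1  -3   0  |   1 ]
  [ 0   2   0  |  -1 ]
  [ 0  -2  -1  |   3 ]
R2 := 1/2·R2
  [ 1  -3   0  |     1 ]
  [ 0   1   0  |  -1/2 ]
  [ 0  -2  -1  |     3 ]
R3 := R3 + 2·R2
  [ 1  -3   0  |     1 ]
  [ 0   1   0  |  -1/2 ]
  [ 0   0  -1  |     2 ]
R3 := -1·R3
  [ 1  -3  0  |     1 ]
  [ 0   1  0  |  -1/2 ]
  [ 0   0  1  |    -2 ]
R1 := R1 + 3·R2
  [ 1  0  0  |  -1/2 ]
  [ 0  1  0  |  -1/2 ]
  [ 0  0  1  |    -2 ]
Reading off the last column: u = -1/2, v = -1/2, w = -2.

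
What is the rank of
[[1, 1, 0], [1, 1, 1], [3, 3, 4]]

r2 ← r2 − r1
  [ 1  1  0 ]
  [ 0  0  1 ]
  [ 3  3  4 ]
r3 ← r3 − 3·r1
  [ 1  1  0 ]
  [ 0  0  1 ]
  [ 0  0  4 ]
r3 ← r3 − 4·r2
  [ 1  1  0 ]
  [ 0  0  1 ]
  [ 0  0  0 ]
The reduced form has 2 nonzero rows.

rank = 2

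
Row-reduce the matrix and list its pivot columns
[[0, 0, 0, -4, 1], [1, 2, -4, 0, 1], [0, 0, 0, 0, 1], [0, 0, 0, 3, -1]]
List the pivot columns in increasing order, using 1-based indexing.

R1 <-> R2
R2 → -1/4·R2
R4 → R4 − 3·R2
R4 → R4 + 1/4·R3
R2 → R2 + 1/4·R3
R1 → R1 − R3
Pivot columns are the columns containing a leading 1.

1, 4, 5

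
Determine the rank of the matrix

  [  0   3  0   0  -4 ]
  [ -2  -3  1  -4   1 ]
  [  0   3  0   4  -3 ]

rank = 3

R1 <=> R2
  [ -2  -3  1  -4   1 ]
  [  0   3  0   0  -4 ]
  [  0   3  0   4  -3 ]
R1 → -1/2·R1
  [ 1  3/2  -1/2  2  -1/2 ]
  [ 0    3     0  0    -4 ]
  [ 0    3     0  4    -3 ]
R2 → 1/3·R2
  [ 1  3/2  -1/2  2  -1/2 ]
  [ 0    1     0  0  -4/3 ]
  [ 0    3     0  4    -3 ]
R3 → R3 − 3·R2
  [ 1  3/2  -1/2  2  -1/2 ]
  [ 0    1     0  0  -4/3 ]
  [ 0    0     0  4     1 ]
R3 → 1/4·R3
  [ 1  3/2  -1/2  2  -1/2 ]
  [ 0    1     0  0  -4/3 ]
  [ 0    0     0  1   1/4 ]
R1 → R1 − 2·R3
  [ 1  3/2  -1/2  0    -1 ]
  [ 0    1     0  0  -4/3 ]
  [ 0    0     0  1   1/4 ]
R1 → R1 − 3/2·R2
  [ 1  0  -1/2  0     1 ]
  [ 0  1     0  0  -4/3 ]
  [ 0  0     0  1   1/4 ]
The reduced form has 3 nonzero rows.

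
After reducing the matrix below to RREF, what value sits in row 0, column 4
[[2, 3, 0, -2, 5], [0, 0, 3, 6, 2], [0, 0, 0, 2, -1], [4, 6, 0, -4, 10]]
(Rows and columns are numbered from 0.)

2

r1 := 1/2·r1
  [ 1  3/2  0  -1  5/2 ]
  [ 0    0  3   6    2 ]
  [ 0    0  0   2   -1 ]
  [ 4    6  0  -4   10 ]
r4 := r4 − 4·r1
  [ 1  3/2  0  -1  5/2 ]
  [ 0    0  3   6    2 ]
  [ 0    0  0   2   -1 ]
  [ 0    0  0   0    0 ]
r2 := 1/3·r2
  [ 1  3/2  0  -1  5/2 ]
  [ 0    0  1   2  2/3 ]
  [ 0    0  0   2   -1 ]
  [ 0    0  0   0    0 ]
r3 := 1/2·r3
  [ 1  3/2  0  -1   5/2 ]
  [ 0    0  1   2   2/3 ]
  [ 0    0  0   1  -1/2 ]
  [ 0    0  0   0     0 ]
r2 := r2 − 2·r3
  [ 1  3/2  0  -1   5/2 ]
  [ 0    0  1   0   5/3 ]
  [ 0    0  0   1  -1/2 ]
  [ 0    0  0   0     0 ]
r1 := r1 + r3
  [ 1  3/2  0  0     2 ]
  [ 0    0  1  0   5/3 ]
  [ 0    0  0  1  -1/2 ]
  [ 0    0  0  0     0 ]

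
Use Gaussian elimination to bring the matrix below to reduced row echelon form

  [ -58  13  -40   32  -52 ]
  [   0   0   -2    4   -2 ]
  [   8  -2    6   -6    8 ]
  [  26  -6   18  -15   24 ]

r1 -> -1/58·r1
  [  1  -13/58  20/29  -16/29  26/29 ]
  [  0       0     -2       4     -2 ]
  [  8      -2      6      -6      8 ]
  [ 26      -6     18     -15     24 ]
r3 -> r3 − 8·r1
  [  1  -13/58  20/29  -16/29  26/29 ]
  [  0       0     -2       4     -2 ]
  [  0   -6/29  14/29  -46/29  24/29 ]
  [ 26      -6     18     -15     24 ]
r4 -> r4 − 26·r1
  [ 1  -13/58  20/29  -16/29  26/29 ]
  [ 0       0     -2       4     -2 ]
  [ 0   -6/29  14/29  -46/29  24/29 ]
  [ 0   -5/29   2/29  -19/29  20/29 ]
r2 ↔ r3
  [ 1  -13/58  20/29  -16/29  26/29 ]
  [ 0   -6/29  14/29  -46/29  24/29 ]
  [ 0       0     -2       4     -2 ]
  [ 0   -5/29   2/29  -19/29  20/29 ]
r2 -> -29/6·r2
  [ 1  -13/58  20/29  -16/29  26/29 ]
  [ 0       1   -7/3    23/3     -4 ]
  [ 0       0     -2       4     -2 ]
  [ 0   -5/29   2/29  -19/29  20/29 ]
r4 -> r4 + 5/29·r2
  [ 1  -13/58  20/29  -16/29  26/29 ]
  [ 0       1   -7/3    23/3     -4 ]
  [ 0       0     -2       4     -2 ]
  [ 0       0   -1/3     2/3      0 ]
r3 -> -1/2·r3
  [ 1  -13/58  20/29  -16/29  26/29 ]
  [ 0       1   -7/3    23/3     -4 ]
  [ 0       0      1      -2      1 ]
  [ 0       0   -1/3     2/3      0 ]
r4 -> r4 + 1/3·r3
  [ 1  -13/58  20/29  -16/29  26/29 ]
  [ 0       1   -7/3    23/3     -4 ]
  [ 0       0      1      -2      1 ]
  [ 0       0      0       0    1/3 ]
r4 -> 3·r4
  [ 1  -13/58  20/29  -16/29  26/29 ]
  [ 0       1   -7/3    23/3     -4 ]
  [ 0       0      1      -2      1 ]
  [ 0       0      0       0      1 ]
r3 -> r3 − r4
  [ 1  -13/58  20/29  -16/29  26/29 ]
  [ 0       1   -7/3    23/3     -4 ]
  [ 0       0      1      -2      0 ]
  [ 0       0      0       0      1 ]
r2 -> r2 + 4·r4
  [ 1  -13/58  20/29  -16/29  26/29 ]
  [ 0       1   -7/3    23/3      0 ]
  [ 0       0      1      -2      0 ]
  [ 0       0      0       0      1 ]
r1 -> r1 − 26/29·r4
  [ 1  -13/58  20/29  -16/29  0 ]
  [ 0       1   -7/3    23/3  0 ]
  [ 0       0      1      -2  0 ]
  [ 0       0      0       0  1 ]
r2 -> r2 + 7/3·r3
  [ 1  -13/58  20/29  -16/29  0 ]
  [ 0       1      0       3  0 ]
  [ 0       0      1      -2  0 ]
  [ 0       0      0       0  1 ]
r1 -> r1 − 20/29·r3
  [ 1  -13/58  0  24/29  0 ]
  [ 0       1  0      3  0 ]
  [ 0       0  1     -2  0 ]
  [ 0       0  0      0  1 ]
r1 -> r1 + 13/58·r2
  [ 1  0  0  3/2  0 ]
  [ 0  1  0    3  0 ]
  [ 0  0  1   -2  0 ]
  [ 0  0  0    0  1 ]

[[1, 0, 0, 3/2, 0], [0, 1, 0, 3, 0], [0, 0, 1, -2, 0], [0, 0, 0, 0, 1]]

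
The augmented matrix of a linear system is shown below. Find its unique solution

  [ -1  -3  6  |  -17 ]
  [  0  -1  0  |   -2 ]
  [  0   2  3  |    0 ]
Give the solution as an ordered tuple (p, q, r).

(3, 2, -4/3)

ρ1 → -1·ρ1
  [ 1   3  -6  |  17 ]
  [ 0  -1   0  |  -2 ]
  [ 0   2   3  |   0 ]
ρ2 → -1·ρ2
  [ 1  3  -6  |  17 ]
  [ 0  1   0  |   2 ]
  [ 0  2   3  |   0 ]
ρ3 → ρ3 − 2·ρ2
  [ 1  3  -6  |  17 ]
  [ 0  1   0  |   2 ]
  [ 0  0   3  |  -4 ]
ρ3 → 1/3·ρ3
  [ 1  3  -6  |    17 ]
  [ 0  1   0  |     2 ]
  [ 0  0   1  |  -4/3 ]
ρ1 → ρ1 + 6·ρ3
  [ 1  3  0  |     9 ]
  [ 0  1  0  |     2 ]
  [ 0  0  1  |  -4/3 ]
ρ1 → ρ1 − 3·ρ2
  [ 1  0  0  |     3 ]
  [ 0  1  0  |     2 ]
  [ 0  0  1  |  -4/3 ]
Reading off the last column: p = 3, q = 2, r = -4/3.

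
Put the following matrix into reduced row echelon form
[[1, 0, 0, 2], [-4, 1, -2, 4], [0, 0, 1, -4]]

[[1, 0, 0, 2], [0, 1, 0, 4], [0, 0, 1, -4]]

Add 4 times r1 to r2.
  [ 1  0   0   2 ]
  [ 0  1  -2  12 ]
  [ 0  0   1  -4 ]
Add 2 times r3 to r2.
  [ 1  0  0   2 ]
  [ 0  1  0   4 ]
  [ 0  0  1  -4 ]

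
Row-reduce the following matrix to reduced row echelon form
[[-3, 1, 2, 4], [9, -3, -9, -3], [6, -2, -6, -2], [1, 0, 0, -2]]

R1 -> -1/3·R1
  [ 1  -1/3  -2/3  -4/3 ]
  [ 9    -3    -9    -3 ]
  [ 6    -2    -6    -2 ]
  [ 1     0     0    -2 ]
R2 -> R2 − 9·R1
  [ 1  -1/3  -2/3  -4/3 ]
  [ 0     0    -3     9 ]
  [ 6    -2    -6    -2 ]
  [ 1     0     0    -2 ]
R3 -> R3 − 6·R1
  [ 1  -1/3  -2/3  -4/3 ]
  [ 0     0    -3     9 ]
  [ 0     0    -2     6 ]
  [ 1     0     0    -2 ]
R4 -> R4 − R1
  [ 1  -1/3  -2/3  -4/3 ]
  [ 0     0    -3     9 ]
  [ 0     0    -2     6 ]
  [ 0   1/3   2/3  -2/3 ]
R2 ↔ R4
  [ 1  -1/3  -2/3  -4/3 ]
  [ 0   1/3   2/3  -2/3 ]
  [ 0     0    -2     6 ]
  [ 0     0    -3     9 ]
R2 -> 3·R2
  [ 1  -1/3  -2/3  -4/3 ]
  [ 0     1     2    -2 ]
  [ 0     0    -2     6 ]
  [ 0     0    -3     9 ]
R3 -> -1/2·R3
  [ 1  -1/3  -2/3  -4/3 ]
  [ 0     1     2    -2 ]
  [ 0     0     1    -3 ]
  [ 0     0    -3     9 ]
R4 -> R4 + 3·R3
  [ 1  -1/3  -2/3  -4/3 ]
  [ 0     1     2    -2 ]
  [ 0     0     1    -3 ]
  [ 0     0     0     0 ]
R2 -> R2 − 2·R3
  [ 1  -1/3  -2/3  -4/3 ]
  [ 0     1     0     4 ]
  [ 0     0     1    -3 ]
  [ 0     0     0     0 ]
R1 -> R1 + 2/3·R3
  [ 1  -1/3  0  -10/3 ]
  [ 0     1  0      4 ]
  [ 0     0  1     -3 ]
  [ 0     0  0      0 ]
R1 -> R1 + 1/3·R2
  [ 1  0  0  -2 ]
  [ 0  1  0   4 ]
  [ 0  0  1  -3 ]
  [ 0  0  0   0 ]

[[1, 0, 0, -2], [0, 1, 0, 4], [0, 0, 1, -3], [0, 0, 0, 0]]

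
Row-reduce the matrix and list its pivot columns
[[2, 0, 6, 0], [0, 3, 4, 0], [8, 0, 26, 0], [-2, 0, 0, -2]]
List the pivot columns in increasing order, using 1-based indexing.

1, 2, 3, 4

R1 -> 1/2·R1
  [  1  0   3   0 ]
  [  0  3   4   0 ]
  [  8  0  26   0 ]
  [ -2  0   0  -2 ]
R3 -> R3 − 8·R1
  [  1  0  3   0 ]
  [  0  3  4   0 ]
  [  0  0  2   0 ]
  [ -2  0  0  -2 ]
R4 -> R4 + 2·R1
  [ 1  0  3   0 ]
  [ 0  3  4   0 ]
  [ 0  0  2   0 ]
  [ 0  0  6  -2 ]
R2 -> 1/3·R2
  [ 1  0    3   0 ]
  [ 0  1  4/3   0 ]
  [ 0  0    2   0 ]
  [ 0  0    6  -2 ]
R3 -> 1/2·R3
  [ 1  0    3   0 ]
  [ 0  1  4/3   0 ]
  [ 0  0    1   0 ]
  [ 0  0    6  -2 ]
R4 -> R4 − 6·R3
  [ 1  0    3   0 ]
  [ 0  1  4/3   0 ]
  [ 0  0    1   0 ]
  [ 0  0    0  -2 ]
R4 -> -1/2·R4
  [ 1  0    3  0 ]
  [ 0  1  4/3  0 ]
  [ 0  0    1  0 ]
  [ 0  0    0  1 ]
R2 -> R2 − 4/3·R3
  [ 1  0  3  0 ]
  [ 0  1  0  0 ]
  [ 0  0  1  0 ]
  [ 0  0  0  1 ]
R1 -> R1 − 3·R3
  [ 1  0  0  0 ]
  [ 0  1  0  0 ]
  [ 0  0  1  0 ]
  [ 0  0  0  1 ]
Pivot columns are the columns containing a leading 1.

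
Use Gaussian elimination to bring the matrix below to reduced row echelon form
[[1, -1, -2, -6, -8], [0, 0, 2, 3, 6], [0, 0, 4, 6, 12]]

[[1, -1, 0, -3, -2], [0, 0, 1, 3/2, 3], [0, 0, 0, 0, 0]]

R2 := 1/2·R2
  [ 1  -1  -2   -6  -8 ]
  [ 0   0   1  3/2   3 ]
  [ 0   0   4    6  12 ]
R3 := R3 − 4·R2
  [ 1  -1  -2   -6  -8 ]
  [ 0   0   1  3/2   3 ]
  [ 0   0   0    0   0 ]
R1 := R1 + 2·R2
  [ 1  -1  0   -3  -2 ]
  [ 0   0  1  3/2   3 ]
  [ 0   0  0    0   0 ]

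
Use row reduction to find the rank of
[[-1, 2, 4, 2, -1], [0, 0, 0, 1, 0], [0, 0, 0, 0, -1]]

rank = 3

ρ1 → -1·ρ1
ρ3 → -1·ρ3
ρ1 → ρ1 − ρ3
ρ1 → ρ1 + 2·ρ2
The reduced form has 3 nonzero rows.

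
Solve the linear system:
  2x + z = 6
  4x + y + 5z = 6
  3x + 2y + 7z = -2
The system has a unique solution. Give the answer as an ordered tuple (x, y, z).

Form the augmented matrix and row-reduce:
  [ 2  0  1  |   6 ]
  [ 4  1  5  |   6 ]
  [ 3  2  7  |  -2 ]
Multiply R1 by 1/2.
  [ 1  0  1/2  |   3 ]
  [ 4  1    5  |   6 ]
  [ 3  2    7  |  -2 ]
Subtract 4 times R1 from R2.
  [ 1  0  1/2  |   3 ]
  [ 0  1    3  |  -6 ]
  [ 3  2    7  |  -2 ]
Subtract 3 times R1 from R3.
  [ 1  0   1/2  |    3 ]
  [ 0  1     3  |   -6 ]
  [ 0  2  11/2  |  -11 ]
Subtract 2 times R2 from R3.
  [ 1  0   1/2  |   3 ]
  [ 0  1     3  |  -6 ]
  [ 0  0  -1/2  |   1 ]
Multiply R3 by -2.
  [ 1  0  1/2  |   3 ]
  [ 0  1    3  |  -6 ]
  [ 0  0    1  |  -2 ]
Subtract 3 times R3 from R2.
  [ 1  0  1/2  |   3 ]
  [ 0  1    0  |   0 ]
  [ 0  0    1  |  -2 ]
Subtract 1/2 times R3 from R1.
  [ 1  0  0  |   4 ]
  [ 0  1  0  |   0 ]
  [ 0  0  1  |  -2 ]
Reading off the last column: x = 4, y = 0, z = -2.

(4, 0, -2)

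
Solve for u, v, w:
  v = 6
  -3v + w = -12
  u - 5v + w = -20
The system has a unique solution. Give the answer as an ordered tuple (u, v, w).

(4, 6, 6)

Form the augmented matrix and row-reduce:
  [ 0   1  0  |    6 ]
  [ 0  -3  1  |  -12 ]
  [ 1  -5  1  |  -20 ]
r1 ↔ r3
  [ 1  -5  1  |  -20 ]
  [ 0  -3  1  |  -12 ]
  [ 0   1  0  |    6 ]
r2 -> -1/3·r2
  [ 1  -5     1  |  -20 ]
  [ 0   1  -1/3  |    4 ]
  [ 0   1     0  |    6 ]
r3 -> r3 − r2
  [ 1  -5     1  |  -20 ]
  [ 0   1  -1/3  |    4 ]
  [ 0   0   1/3  |    2 ]
r3 -> 3·r3
  [ 1  -5     1  |  -20 ]
  [ 0   1  -1/3  |    4 ]
  [ 0   0     1  |    6 ]
r2 -> r2 + 1/3·r3
  [ 1  -5  1  |  -20 ]
  [ 0   1  0  |    6 ]
  [ 0   0  1  |    6 ]
r1 -> r1 − r3
  [ 1  -5  0  |  -26 ]
  [ 0   1  0  |    6 ]
  [ 0   0  1  |    6 ]
r1 -> r1 + 5·r2
  [ 1  0  0  |  4 ]
  [ 0  1  0  |  6 ]
  [ 0  0  1  |  6 ]
Reading off the last column: u = 4, v = 6, w = 6.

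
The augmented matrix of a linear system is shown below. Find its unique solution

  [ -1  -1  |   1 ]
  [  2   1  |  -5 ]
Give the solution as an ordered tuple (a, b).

Multiply r1 by -1.
  [ 1  1  |  -1 ]
  [ 2  1  |  -5 ]
Subtract 2 times r1 from r2.
  [ 1   1  |  -1 ]
  [ 0  -1  |  -3 ]
Multiply r2 by -1.
  [ 1  1  |  -1 ]
  [ 0  1  |   3 ]
Subtract r2 from r1.
  [ 1  0  |  -4 ]
  [ 0  1  |   3 ]
Reading off the last column: a = -4, b = 3.

(-4, 3)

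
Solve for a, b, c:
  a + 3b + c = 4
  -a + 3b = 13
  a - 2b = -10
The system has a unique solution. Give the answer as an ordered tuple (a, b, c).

Form the augmented matrix and row-reduce:
  [  1   3  1  |    4 ]
  [ -1   3  0  |   13 ]
  [  1  -2  0  |  -10 ]
R2 := R2 + R1
  [ 1   3  1  |    4 ]
  [ 0   6  1  |   17 ]
  [ 1  -2  0  |  -10 ]
R3 := R3 − R1
  [ 1   3   1  |    4 ]
  [ 0   6   1  |   17 ]
  [ 0  -5  -1  |  -14 ]
R2 := 1/6·R2
  [ 1   3    1  |     4 ]
  [ 0   1  1/6  |  17/6 ]
  [ 0  -5   -1  |   -14 ]
R3 := R3 + 5·R2
  [ 1  3     1  |     4 ]
  [ 0  1   1/6  |  17/6 ]
  [ 0  0  -1/6  |   1/6 ]
R3 := -6·R3
  [ 1  3    1  |     4 ]
  [ 0  1  1/6  |  17/6 ]
  [ 0  0    1  |    -1 ]
R2 := R2 − 1/6·R3
  [ 1  3  1  |   4 ]
  [ 0  1  0  |   3 ]
  [ 0  0  1  |  -1 ]
R1 := R1 − R3
  [ 1  3  0  |   5 ]
  [ 0  1  0  |   3 ]
  [ 0  0  1  |  -1 ]
R1 := R1 − 3·R2
  [ 1  0  0  |  -4 ]
  [ 0  1  0  |   3 ]
  [ 0  0  1  |  -1 ]
Reading off the last column: a = -4, b = 3, c = -1.

(-4, 3, -1)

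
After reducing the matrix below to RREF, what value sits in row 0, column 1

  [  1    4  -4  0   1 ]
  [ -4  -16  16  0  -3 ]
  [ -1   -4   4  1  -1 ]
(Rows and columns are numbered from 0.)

4

ρ2 → ρ2 + 4·ρ1
  [  1   4  -4  0   1 ]
  [  0   0   0  0   1 ]
  [ -1  -4   4  1  -1 ]
ρ3 → ρ3 + ρ1
  [ 1  4  -4  0  1 ]
  [ 0  0   0  0  1 ]
  [ 0  0   0  1  0 ]
ρ2 <-> ρ3
  [ 1  4  -4  0  1 ]
  [ 0  0   0  1  0 ]
  [ 0  0   0  0  1 ]
ρ1 → ρ1 − ρ3
  [ 1  4  -4  0  0 ]
  [ 0  0   0  1  0 ]
  [ 0  0   0  0  1 ]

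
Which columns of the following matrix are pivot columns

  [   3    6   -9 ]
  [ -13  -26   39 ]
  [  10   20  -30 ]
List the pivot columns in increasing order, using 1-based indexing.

ρ1 := 1/3·ρ1
  [   1    2   -3 ]
  [ -13  -26   39 ]
  [  10   20  -30 ]
ρ2 := ρ2 + 13·ρ1
  [  1   2   -3 ]
  [  0   0    0 ]
  [ 10  20  -30 ]
ρ3 := ρ3 − 10·ρ1
  [ 1  2  -3 ]
  [ 0  0   0 ]
  [ 0  0   0 ]
Pivot columns are the columns containing a leading 1.

1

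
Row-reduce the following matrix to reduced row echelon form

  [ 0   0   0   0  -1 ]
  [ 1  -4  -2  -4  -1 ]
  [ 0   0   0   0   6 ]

r1 <=> r2
  [ 1  -4  -2  -4  -1 ]
  [ 0   0   0   0  -1 ]
  [ 0   0   0   0   6 ]
r2 := -1·r2
  [ 1  -4  -2  -4  -1 ]
  [ 0   0   0   0   1 ]
  [ 0   0   0   0   6 ]
r3 := r3 − 6·r2
  [ 1  -4  -2  -4  -1 ]
  [ 0   0   0   0   1 ]
  [ 0   0   0   0   0 ]
r1 := r1 + r2
  [ 1  -4  -2  -4  0 ]
  [ 0   0   0   0  1 ]
  [ 0   0   0   0  0 ]

[[1, -4, -2, -4, 0], [0, 0, 0, 0, 1], [0, 0, 0, 0, 0]]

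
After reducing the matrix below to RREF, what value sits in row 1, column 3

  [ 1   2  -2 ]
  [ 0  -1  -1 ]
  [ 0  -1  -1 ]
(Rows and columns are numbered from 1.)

-4

R2 → -1·R2
  [ 1   2  -2 ]
  [ 0   1   1 ]
  [ 0  -1  -1 ]
R3 → R3 + R2
  [ 1  2  -2 ]
  [ 0  1   1 ]
  [ 0  0   0 ]
R1 → R1 − 2·R2
  [ 1  0  -4 ]
  [ 0  1   1 ]
  [ 0  0   0 ]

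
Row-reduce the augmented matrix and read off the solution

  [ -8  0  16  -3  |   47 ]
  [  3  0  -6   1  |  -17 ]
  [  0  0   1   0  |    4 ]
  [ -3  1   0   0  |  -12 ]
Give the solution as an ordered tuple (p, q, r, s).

ρ1 -> -1/8·ρ1
  [  1  0  -2  3/8  |  -47/8 ]
  [  3  0  -6    1  |    -17 ]
  [  0  0   1    0  |      4 ]
  [ -3  1   0    0  |    -12 ]
ρ2 -> ρ2 − 3·ρ1
  [  1  0  -2   3/8  |  -47/8 ]
  [  0  0   0  -1/8  |    5/8 ]
  [  0  0   1     0  |      4 ]
  [ -3  1   0     0  |    -12 ]
ρ4 -> ρ4 + 3·ρ1
  [ 1  0  -2   3/8  |   -47/8 ]
  [ 0  0   0  -1/8  |     5/8 ]
  [ 0  0   1     0  |       4 ]
  [ 0  1  -6   9/8  |  -237/8 ]
ρ2 <-> ρ4
  [ 1  0  -2   3/8  |   -47/8 ]
  [ 0  1  -6   9/8  |  -237/8 ]
  [ 0  0   1     0  |       4 ]
  [ 0  0   0  -1/8  |     5/8 ]
ρ4 -> -8·ρ4
  [ 1  0  -2  3/8  |   -47/8 ]
  [ 0  1  -6  9/8  |  -237/8 ]
  [ 0  0   1    0  |       4 ]
  [ 0  0   0    1  |      -5 ]
ρ2 -> ρ2 − 9/8·ρ4
  [ 1  0  -2  3/8  |  -47/8 ]
  [ 0  1  -6    0  |    -24 ]
  [ 0  0   1    0  |      4 ]
  [ 0  0   0    1  |     -5 ]
ρ1 -> ρ1 − 3/8·ρ4
  [ 1  0  -2  0  |   -4 ]
  [ 0  1  -6  0  |  -24 ]
  [ 0  0   1  0  |    4 ]
  [ 0  0   0  1  |   -5 ]
ρ2 -> ρ2 + 6·ρ3
  [ 1  0  -2  0  |  -4 ]
  [ 0  1   0  0  |   0 ]
  [ 0  0   1  0  |   4 ]
  [ 0  0   0  1  |  -5 ]
ρ1 -> ρ1 + 2·ρ3
  [ 1  0  0  0  |   4 ]
  [ 0  1  0  0  |   0 ]
  [ 0  0  1  0  |   4 ]
  [ 0  0  0  1  |  -5 ]
Reading off the last column: p = 4, q = 0, r = 4, s = -5.

(4, 0, 4, -5)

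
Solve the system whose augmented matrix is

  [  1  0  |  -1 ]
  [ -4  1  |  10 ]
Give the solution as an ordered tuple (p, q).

(-1, 6)

R2 -> R2 + 4·R1
  [ 1  0  |  -1 ]
  [ 0  1  |   6 ]
Reading off the last column: p = -1, q = 6.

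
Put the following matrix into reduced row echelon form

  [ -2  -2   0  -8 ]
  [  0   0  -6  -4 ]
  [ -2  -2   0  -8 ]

[[1, 1, 0, 4], [0, 0, 1, 2/3], [0, 0, 0, 0]]

ρ1 ← -1/2·ρ1
  [  1   1   0   4 ]
  [  0   0  -6  -4 ]
  [ -2  -2   0  -8 ]
ρ3 ← ρ3 + 2·ρ1
  [ 1  1   0   4 ]
  [ 0  0  -6  -4 ]
  [ 0  0   0   0 ]
ρ2 ← -1/6·ρ2
  [ 1  1  0    4 ]
  [ 0  0  1  2/3 ]
  [ 0  0  0    0 ]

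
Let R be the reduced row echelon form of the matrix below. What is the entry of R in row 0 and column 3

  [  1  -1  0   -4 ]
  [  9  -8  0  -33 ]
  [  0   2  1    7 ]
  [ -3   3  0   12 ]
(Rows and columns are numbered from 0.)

R2 -> R2 − 9·R1
  [  1  -1  0  -4 ]
  [  0   1  0   3 ]
  [  0   2  1   7 ]
  [ -3   3  0  12 ]
R4 -> R4 + 3·R1
  [ 1  -1  0  -4 ]
  [ 0   1  0   3 ]
  [ 0   2  1   7 ]
  [ 0   0  0   0 ]
R3 -> R3 − 2·R2
  [ 1  -1  0  -4 ]
  [ 0   1  0   3 ]
  [ 0   0  1   1 ]
  [ 0   0  0   0 ]
R1 -> R1 + R2
  [ 1  0  0  -1 ]
  [ 0  1  0   3 ]
  [ 0  0  1   1 ]
  [ 0  0  0   0 ]

-1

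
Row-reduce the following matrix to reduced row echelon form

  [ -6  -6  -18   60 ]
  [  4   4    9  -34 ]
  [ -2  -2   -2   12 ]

[[1, 1, 0, -4], [0, 0, 1, -2], [0, 0, 0, 0]]

R1 := -1/6·R1
  [  1   1   3  -10 ]
  [  4   4   9  -34 ]
  [ -2  -2  -2   12 ]
R2 := R2 − 4·R1
  [  1   1   3  -10 ]
  [  0   0  -3    6 ]
  [ -2  -2  -2   12 ]
R3 := R3 + 2·R1
  [ 1  1   3  -10 ]
  [ 0  0  -3    6 ]
  [ 0  0   4   -8 ]
R2 := -1/3·R2
  [ 1  1  3  -10 ]
  [ 0  0  1   -2 ]
  [ 0  0  4   -8 ]
R3 := R3 − 4·R2
  [ 1  1  3  -10 ]
  [ 0  0  1   -2 ]
  [ 0  0  0    0 ]
R1 := R1 − 3·R2
  [ 1  1  0  -4 ]
  [ 0  0  1  -2 ]
  [ 0  0  0   0 ]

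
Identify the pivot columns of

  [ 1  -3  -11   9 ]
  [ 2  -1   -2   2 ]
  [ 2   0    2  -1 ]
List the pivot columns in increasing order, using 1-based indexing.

R2 ← R2 − 2·R1
R3 ← R3 − 2·R1
R2 ← 1/5·R2
R3 ← R3 − 6·R2
R3 ← 5·R3
R2 ← R2 + 16/5·R3
R1 ← R1 − 9·R3
R1 ← R1 + 3·R2
Pivot columns are the columns containing a leading 1.

1, 2, 4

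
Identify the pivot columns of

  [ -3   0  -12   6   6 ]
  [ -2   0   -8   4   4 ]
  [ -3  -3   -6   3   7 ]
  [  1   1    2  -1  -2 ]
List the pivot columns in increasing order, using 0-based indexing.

0, 1, 4

R1 → -1/3·R1
  [  1   0   4  -2  -2 ]
  [ -2   0  -8   4   4 ]
  [ -3  -3  -6   3   7 ]
  [  1   1   2  -1  -2 ]
R2 → R2 + 2·R1
  [  1   0   4  -2  -2 ]
  [  0   0   0   0   0 ]
  [ -3  -3  -6   3   7 ]
  [  1   1   2  -1  -2 ]
R3 → R3 + 3·R1
  [ 1   0  4  -2  -2 ]
  [ 0   0  0   0   0 ]
  [ 0  -3  6  -3   1 ]
  [ 1   1  2  -1  -2 ]
R4 → R4 − R1
  [ 1   0   4  -2  -2 ]
  [ 0   0   0   0   0 ]
  [ 0  -3   6  -3   1 ]
  [ 0   1  -2   1   0 ]
R2 ↔ R3
  [ 1   0   4  -2  -2 ]
  [ 0  -3   6  -3   1 ]
  [ 0   0   0   0   0 ]
  [ 0   1  -2   1   0 ]
R2 → -1/3·R2
  [ 1  0   4  -2    -2 ]
  [ 0  1  -2   1  -1/3 ]
  [ 0  0   0   0     0 ]
  [ 0  1  -2   1     0 ]
R4 → R4 − R2
  [ 1  0   4  -2    -2 ]
  [ 0  1  -2   1  -1/3 ]
  [ 0  0   0   0     0 ]
  [ 0  0   0   0   1/3 ]
R3 ↔ R4
  [ 1  0   4  -2    -2 ]
  [ 0  1  -2   1  -1/3 ]
  [ 0  0   0   0   1/3 ]
  [ 0  0   0   0     0 ]
R3 → 3·R3
  [ 1  0   4  -2    -2 ]
  [ 0  1  -2   1  -1/3 ]
  [ 0  0   0   0     1 ]
  [ 0  0   0   0     0 ]
R2 → R2 + 1/3·R3
  [ 1  0   4  -2  -2 ]
  [ 0  1  -2   1   0 ]
  [ 0  0   0   0   1 ]
  [ 0  0   0   0   0 ]
R1 → R1 + 2·R3
  [ 1  0   4  -2  0 ]
  [ 0  1  -2   1  0 ]
  [ 0  0   0   0  1 ]
  [ 0  0   0   0  0 ]
Pivot columns are the columns containing a leading 1.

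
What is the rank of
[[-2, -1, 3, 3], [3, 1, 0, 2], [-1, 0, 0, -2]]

rank = 3

R1 ← -1/2·R1
  [  1  1/2  -3/2  -3/2 ]
  [  3    1     0     2 ]
  [ -1    0     0    -2 ]
R2 ← R2 − 3·R1
  [  1   1/2  -3/2  -3/2 ]
  [  0  -1/2   9/2  13/2 ]
  [ -1     0     0    -2 ]
R3 ← R3 + R1
  [ 1   1/2  -3/2  -3/2 ]
  [ 0  -1/2   9/2  13/2 ]
  [ 0   1/2  -3/2  -7/2 ]
R2 ← -2·R2
  [ 1  1/2  -3/2  -3/2 ]
  [ 0    1    -9   -13 ]
  [ 0  1/2  -3/2  -7/2 ]
R3 ← R3 − 1/2·R2
  [ 1  1/2  -3/2  -3/2 ]
  [ 0    1    -9   -13 ]
  [ 0    0     3     3 ]
R3 ← 1/3·R3
  [ 1  1/2  -3/2  -3/2 ]
  [ 0    1    -9   -13 ]
  [ 0    0     1     1 ]
R2 ← R2 + 9·R3
  [ 1  1/2  -3/2  -3/2 ]
  [ 0    1     0    -4 ]
  [ 0    0     1     1 ]
R1 ← R1 + 3/2·R3
  [ 1  1/2  0   0 ]
  [ 0    1  0  -4 ]
  [ 0    0  1   1 ]
R1 ← R1 − 1/2·R2
  [ 1  0  0   2 ]
  [ 0  1  0  -4 ]
  [ 0  0  1   1 ]
The reduced form has 3 nonzero rows.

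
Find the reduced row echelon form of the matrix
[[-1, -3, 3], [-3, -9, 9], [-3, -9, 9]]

[[1, 3, -3], [0, 0, 0], [0, 0, 0]]

R1 -> -1·R1
  [  1   3  -3 ]
  [ -3  -9   9 ]
  [ -3  -9   9 ]
R2 -> R2 + 3·R1
  [  1   3  -3 ]
  [  0   0   0 ]
  [ -3  -9   9 ]
R3 -> R3 + 3·R1
  [ 1  3  -3 ]
  [ 0  0   0 ]
  [ 0  0   0 ]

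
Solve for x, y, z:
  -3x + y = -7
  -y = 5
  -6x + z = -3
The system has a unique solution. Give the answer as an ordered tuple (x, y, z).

Form the augmented matrix and row-reduce:
  [ -3   1  0  |  -7 ]
  [  0  -1  0  |   5 ]
  [ -6   0  1  |  -3 ]
r1 → -1/3·r1
  [  1  -1/3  0  |  7/3 ]
  [  0    -1  0  |    5 ]
  [ -6     0  1  |   -3 ]
r3 → r3 + 6·r1
  [ 1  -1/3  0  |  7/3 ]
  [ 0    -1  0  |    5 ]
  [ 0    -2  1  |   11 ]
r2 → -1·r2
  [ 1  -1/3  0  |  7/3 ]
  [ 0     1  0  |   -5 ]
  [ 0    -2  1  |   11 ]
r3 → r3 + 2·r2
  [ 1  -1/3  0  |  7/3 ]
  [ 0     1  0  |   -5 ]
  [ 0     0  1  |    1 ]
r1 → r1 + 1/3·r2
  [ 1  0  0  |  2/3 ]
  [ 0  1  0  |   -5 ]
  [ 0  0  1  |    1 ]
Reading off the last column: x = 2/3, y = -5, z = 1.

(2/3, -5, 1)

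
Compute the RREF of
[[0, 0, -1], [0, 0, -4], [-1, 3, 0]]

[[1, -3, 0], [0, 0, 1], [0, 0, 0]]

r1 ↔ r3
  [ -1  3   0 ]
  [  0  0  -4 ]
  [  0  0  -1 ]
r1 → -1·r1
  [ 1  -3   0 ]
  [ 0   0  -4 ]
  [ 0   0  -1 ]
r2 → -1/4·r2
  [ 1  -3   0 ]
  [ 0   0   1 ]
  [ 0   0  -1 ]
r3 → r3 + r2
  [ 1  -3  0 ]
  [ 0   0  1 ]
  [ 0   0  0 ]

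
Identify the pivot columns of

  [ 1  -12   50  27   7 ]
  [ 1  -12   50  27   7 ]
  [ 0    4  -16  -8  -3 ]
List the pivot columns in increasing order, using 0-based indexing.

0, 1

Subtract R1 from R2.
Swap R2 and R3.
Multiply R2 by 1/4.
Add 12 times R2 to R1.
Pivot columns are the columns containing a leading 1.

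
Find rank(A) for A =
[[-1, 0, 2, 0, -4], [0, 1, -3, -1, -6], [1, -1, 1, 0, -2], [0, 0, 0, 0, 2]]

rank = 4

r1 -> -1·r1
r3 -> r3 − r1
r3 -> r3 + r2
r3 -> -1·r3
r4 -> 1/2·r4
r3 -> r3 − 12·r4
r2 -> r2 + 6·r4
r1 -> r1 − 4·r4
r2 -> r2 + r3
The reduced form has 4 nonzero rows.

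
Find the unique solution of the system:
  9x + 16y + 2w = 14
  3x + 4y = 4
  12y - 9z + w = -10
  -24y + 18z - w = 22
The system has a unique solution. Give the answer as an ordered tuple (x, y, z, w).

Form the augmented matrix and row-reduce:
  [ 9   16   0   2  |   14 ]
  [ 3    4   0   0  |    4 ]
  [ 0   12  -9   1  |  -10 ]
  [ 0  -24  18  -1  |   22 ]
ρ1 ← 1/9·ρ1
  [ 1  16/9   0  2/9  |  14/9 ]
  [ 3     4   0    0  |     4 ]
  [ 0    12  -9    1  |   -10 ]
  [ 0   -24  18   -1  |    22 ]
ρ2 ← ρ2 − 3·ρ1
  [ 1  16/9   0   2/9  |  14/9 ]
  [ 0  -4/3   0  -2/3  |  -2/3 ]
  [ 0    12  -9     1  |   -10 ]
  [ 0   -24  18    -1  |    22 ]
ρ2 ← -3/4·ρ2
  [ 1  16/9   0  2/9  |  14/9 ]
  [ 0     1   0  1/2  |   1/2 ]
  [ 0    12  -9    1  |   -10 ]
  [ 0   -24  18   -1  |    22 ]
ρ3 ← ρ3 − 12·ρ2
  [ 1  16/9   0  2/9  |  14/9 ]
  [ 0     1   0  1/2  |   1/2 ]
  [ 0     0  -9   -5  |   -16 ]
  [ 0   -24  18   -1  |    22 ]
ρ4 ← ρ4 + 24·ρ2
  [ 1  16/9   0  2/9  |  14/9 ]
  [ 0     1   0  1/2  |   1/2 ]
  [ 0     0  -9   -5  |   -16 ]
  [ 0     0  18   11  |    34 ]
ρ3 ← -1/9·ρ3
  [ 1  16/9   0  2/9  |  14/9 ]
  [ 0     1   0  1/2  |   1/2 ]
  [ 0     0   1  5/9  |  16/9 ]
  [ 0     0  18   11  |    34 ]
ρ4 ← ρ4 − 18·ρ3
  [ 1  16/9  0  2/9  |  14/9 ]
  [ 0     1  0  1/2  |   1/2 ]
  [ 0     0  1  5/9  |  16/9 ]
  [ 0     0  0    1  |     2 ]
ρ3 ← ρ3 − 5/9·ρ4
  [ 1  16/9  0  2/9  |  14/9 ]
  [ 0     1  0  1/2  |   1/2 ]
  [ 0     0  1    0  |   2/3 ]
  [ 0     0  0    1  |     2 ]
ρ2 ← ρ2 − 1/2·ρ4
  [ 1  16/9  0  2/9  |  14/9 ]
  [ 0     1  0    0  |  -1/2 ]
  [ 0     0  1    0  |   2/3 ]
  [ 0     0  0    1  |     2 ]
ρ1 ← ρ1 − 2/9·ρ4
  [ 1  16/9  0  0  |  10/9 ]
  [ 0     1  0  0  |  -1/2 ]
  [ 0     0  1  0  |   2/3 ]
  [ 0     0  0  1  |     2 ]
ρ1 ← ρ1 − 16/9·ρ2
  [ 1  0  0  0  |     2 ]
  [ 0  1  0  0  |  -1/2 ]
  [ 0  0  1  0  |   2/3 ]
  [ 0  0  0  1  |     2 ]
Reading off the last column: x = 2, y = -1/2, z = 2/3, w = 2.

(2, -1/2, 2/3, 2)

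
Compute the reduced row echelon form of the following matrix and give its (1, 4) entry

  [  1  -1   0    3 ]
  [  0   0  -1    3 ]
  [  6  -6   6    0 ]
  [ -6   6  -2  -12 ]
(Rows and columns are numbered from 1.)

ρ3 → ρ3 − 6·ρ1
  [  1  -1   0    3 ]
  [  0   0  -1    3 ]
  [  0   0   6  -18 ]
  [ -6   6  -2  -12 ]
ρ4 → ρ4 + 6·ρ1
  [ 1  -1   0    3 ]
  [ 0   0  -1    3 ]
  [ 0   0   6  -18 ]
  [ 0   0  -2    6 ]
ρ2 → -1·ρ2
  [ 1  -1   0    3 ]
  [ 0   0   1   -3 ]
  [ 0   0   6  -18 ]
  [ 0   0  -2    6 ]
ρ3 → ρ3 − 6·ρ2
  [ 1  -1   0   3 ]
  [ 0   0   1  -3 ]
  [ 0   0   0   0 ]
  [ 0   0  -2   6 ]
ρ4 → ρ4 + 2·ρ2
  [ 1  -1  0   3 ]
  [ 0   0  1  -3 ]
  [ 0   0  0   0 ]
  [ 0   0  0   0 ]

3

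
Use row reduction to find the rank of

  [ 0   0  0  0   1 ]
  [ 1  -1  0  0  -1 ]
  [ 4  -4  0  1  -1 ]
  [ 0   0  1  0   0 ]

rank = 4

R1 ↔ R2
  [ 1  -1  0  0  -1 ]
  [ 0   0  0  0   1 ]
  [ 4  -4  0  1  -1 ]
  [ 0   0  1  0   0 ]
R3 ← R3 − 4·R1
  [ 1  -1  0  0  -1 ]
  [ 0   0  0  0   1 ]
  [ 0   0  0  1   3 ]
  [ 0   0  1  0   0 ]
R2 ↔ R4
  [ 1  -1  0  0  -1 ]
  [ 0   0  1  0   0 ]
  [ 0   0  0  1   3 ]
  [ 0   0  0  0   1 ]
R3 ← R3 − 3·R4
  [ 1  -1  0  0  -1 ]
  [ 0   0  1  0   0 ]
  [ 0   0  0  1   0 ]
  [ 0   0  0  0   1 ]
R1 ← R1 + R4
  [ 1  -1  0  0  0 ]
  [ 0   0  1  0  0 ]
  [ 0   0  0  1  0 ]
  [ 0   0  0  0  1 ]
The reduced form has 4 nonzero rows.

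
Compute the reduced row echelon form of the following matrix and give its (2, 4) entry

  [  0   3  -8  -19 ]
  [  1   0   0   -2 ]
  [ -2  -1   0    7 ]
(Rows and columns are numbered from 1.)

R1 <=> R2
  [  1   0   0   -2 ]
  [  0   3  -8  -19 ]
  [ -2  -1   0    7 ]
R3 → R3 + 2·R1
  [ 1   0   0   -2 ]
  [ 0   3  -8  -19 ]
  [ 0  -1   0    3 ]
R2 → 1/3·R2
  [ 1   0     0     -2 ]
  [ 0   1  -8/3  -19/3 ]
  [ 0  -1     0      3 ]
R3 → R3 + R2
  [ 1  0     0     -2 ]
  [ 0  1  -8/3  -19/3 ]
  [ 0  0  -8/3  -10/3 ]
R3 → -3/8·R3
  [ 1  0     0     -2 ]
  [ 0  1  -8/3  -19/3 ]
  [ 0  0     1    5/4 ]
R2 → R2 + 8/3·R3
  [ 1  0  0   -2 ]
  [ 0  1  0   -3 ]
  [ 0  0  1  5/4 ]

-3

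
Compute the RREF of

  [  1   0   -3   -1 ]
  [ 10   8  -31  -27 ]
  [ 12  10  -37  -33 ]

[[1, 0, 0, 2], [0, 1, 0, -2], [0, 0, 1, 1]]

r2 → r2 − 10·r1
  [  1   0   -3   -1 ]
  [  0   8   -1  -17 ]
  [ 12  10  -37  -33 ]
r3 → r3 − 12·r1
  [ 1   0  -3   -1 ]
  [ 0   8  -1  -17 ]
  [ 0  10  -1  -21 ]
r2 → 1/8·r2
  [ 1   0    -3     -1 ]
  [ 0   1  -1/8  -17/8 ]
  [ 0  10    -1    -21 ]
r3 → r3 − 10·r2
  [ 1  0    -3     -1 ]
  [ 0  1  -1/8  -17/8 ]
  [ 0  0   1/4    1/4 ]
r3 → 4·r3
  [ 1  0    -3     -1 ]
  [ 0  1  -1/8  -17/8 ]
  [ 0  0     1      1 ]
r2 → r2 + 1/8·r3
  [ 1  0  -3  -1 ]
  [ 0  1   0  -2 ]
  [ 0  0   1   1 ]
r1 → r1 + 3·r3
  [ 1  0  0   2 ]
  [ 0  1  0  -2 ]
  [ 0  0  1   1 ]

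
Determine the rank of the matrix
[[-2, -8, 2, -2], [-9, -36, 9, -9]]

R1 ← -1/2·R1
  [  1    4  -1   1 ]
  [ -9  -36   9  -9 ]
R2 ← R2 + 9·R1
  [ 1  4  -1  1 ]
  [ 0  0   0  0 ]
The reduced form has 1 nonzero row.

rank = 1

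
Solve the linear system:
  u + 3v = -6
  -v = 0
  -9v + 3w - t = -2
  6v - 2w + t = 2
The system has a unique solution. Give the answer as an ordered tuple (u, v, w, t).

(-6, 0, 0, 2)

Form the augmented matrix and row-reduce:
  [ 1   3   0   0  |  -6 ]
  [ 0  -1   0   0  |   0 ]
  [ 0  -9   3  -1  |  -2 ]
  [ 0   6  -2   1  |   2 ]
Multiply R2 by -1.
Add 9 times R2 to R3.
Subtract 6 times R2 from R4.
Multiply R3 by 1/3.
Add 2 times R3 to R4.
Multiply R4 by 3.
Add 1/3 times R4 to R3.
Subtract 3 times R2 from R1.
Reading off the last column: u = -6, v = 0, w = 0, t = 2.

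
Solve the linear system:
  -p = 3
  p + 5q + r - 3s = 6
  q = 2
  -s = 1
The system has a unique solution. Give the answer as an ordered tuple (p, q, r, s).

(-3, 2, -4, -1)

Form the augmented matrix and row-reduce:
  [ -1  0  0   0  |  3 ]
  [  1  5  1  -3  |  6 ]
  [  0  1  0   0  |  2 ]
  [  0  0  0  -1  |  1 ]
Multiply r1 by -1.
  [ 1  0  0   0  |  -3 ]
  [ 1  5  1  -3  |   6 ]
  [ 0  1  0   0  |   2 ]
  [ 0  0  0  -1  |   1 ]
Subtract r1 from r2.
  [ 1  0  0   0  |  -3 ]
  [ 0  5  1  -3  |   9 ]
  [ 0  1  0   0  |   2 ]
  [ 0  0  0  -1  |   1 ]
Multiply r2 by 1/5.
  [ 1  0    0     0  |   -3 ]
  [ 0  1  1/5  -3/5  |  9/5 ]
  [ 0  1    0     0  |    2 ]
  [ 0  0    0    -1  |    1 ]
Subtract r2 from r3.
  [ 1  0     0     0  |   -3 ]
  [ 0  1   1/5  -3/5  |  9/5 ]
  [ 0  0  -1/5   3/5  |  1/5 ]
  [ 0  0     0    -1  |    1 ]
Multiply r3 by -5.
  [ 1  0    0     0  |   -3 ]
  [ 0  1  1/5  -3/5  |  9/5 ]
  [ 0  0    1    -3  |   -1 ]
  [ 0  0    0    -1  |    1 ]
Multiply r4 by -1.
  [ 1  0    0     0  |   -3 ]
  [ 0  1  1/5  -3/5  |  9/5 ]
  [ 0  0    1    -3  |   -1 ]
  [ 0  0    0     1  |   -1 ]
Add 3 times r4 to r3.
  [ 1  0    0     0  |   -3 ]
  [ 0  1  1/5  -3/5  |  9/5 ]
  [ 0  0    1     0  |   -4 ]
  [ 0  0    0     1  |   -1 ]
Add 3/5 times r4 to r2.
  [ 1  0    0  0  |   -3 ]
  [ 0  1  1/5  0  |  6/5 ]
  [ 0  0    1  0  |   -4 ]
  [ 0  0    0  1  |   -1 ]
Subtract 1/5 times r3 from r2.
  [ 1  0  0  0  |  -3 ]
  [ 0  1  0  0  |   2 ]
  [ 0  0  1  0  |  -4 ]
  [ 0  0  0  1  |  -1 ]
Reading off the last column: p = -3, q = 2, r = -4, s = -1.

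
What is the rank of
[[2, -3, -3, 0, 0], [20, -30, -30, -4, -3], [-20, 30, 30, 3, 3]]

rank = 3

Multiply R1 by 1/2.
  [   1  -3/2  -3/2   0   0 ]
  [  20   -30   -30  -4  -3 ]
  [ -20    30    30   3   3 ]
Subtract 20 times R1 from R2.
  [   1  -3/2  -3/2   0   0 ]
  [   0     0     0  -4  -3 ]
  [ -20    30    30   3   3 ]
Add 20 times R1 to R3.
  [ 1  -3/2  -3/2   0   0 ]
  [ 0     0     0  -4  -3 ]
  [ 0     0     0   3   3 ]
Multiply R2 by -1/4.
  [ 1  -3/2  -3/2  0    0 ]
  [ 0     0     0  1  3/4 ]
  [ 0     0     0  3    3 ]
Subtract 3 times R2 from R3.
  [ 1  -3/2  -3/2  0    0 ]
  [ 0     0     0  1  3/4 ]
  [ 0     0     0  0  3/4 ]
Multiply R3 by 4/3.
  [ 1  -3/2  -3/2  0    0 ]
  [ 0     0     0  1  3/4 ]
  [ 0     0     0  0    1 ]
Subtract 3/4 times R3 from R2.
  [ 1  -3/2  -3/2  0  0 ]
  [ 0     0     0  1  0 ]
  [ 0     0     0  0  1 ]
The reduced form has 3 nonzero rows.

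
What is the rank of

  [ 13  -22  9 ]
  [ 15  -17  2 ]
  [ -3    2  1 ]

r1 ← 1/13·r1
  [  1  -22/13  9/13 ]
  [ 15     -17     2 ]
  [ -3       2     1 ]
r2 ← r2 − 15·r1
  [  1  -22/13     9/13 ]
  [  0  109/13  -109/13 ]
  [ -3       2        1 ]
r3 ← r3 + 3·r1
  [ 1  -22/13     9/13 ]
  [ 0  109/13  -109/13 ]
  [ 0  -40/13    40/13 ]
r2 ← 13/109·r2
  [ 1  -22/13   9/13 ]
  [ 0       1     -1 ]
  [ 0  -40/13  40/13 ]
r3 ← r3 + 40/13·r2
  [ 1  -22/13  9/13 ]
  [ 0       1    -1 ]
  [ 0       0     0 ]
r1 ← r1 + 22/13·r2
  [ 1  0  -1 ]
  [ 0  1  -1 ]
  [ 0  0   0 ]
The reduced form has 2 nonzero rows.

rank = 2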